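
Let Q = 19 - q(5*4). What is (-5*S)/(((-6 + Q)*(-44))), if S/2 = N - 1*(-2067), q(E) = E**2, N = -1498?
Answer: -2845/8514 ≈ -0.33416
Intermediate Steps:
S = 1138 (S = 2*(-1498 - 1*(-2067)) = 2*(-1498 + 2067) = 2*569 = 1138)
Q = -381 (Q = 19 - (5*4)**2 = 19 - 1*20**2 = 19 - 1*400 = 19 - 400 = -381)
(-5*S)/(((-6 + Q)*(-44))) = (-5*1138)/(((-6 - 381)*(-44))) = -5690/((-387*(-44))) = -5690/17028 = -5690*1/17028 = -2845/8514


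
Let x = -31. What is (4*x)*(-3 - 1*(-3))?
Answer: 0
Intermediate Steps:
(4*x)*(-3 - 1*(-3)) = (4*(-31))*(-3 - 1*(-3)) = -124*(-3 + 3) = -124*0 = 0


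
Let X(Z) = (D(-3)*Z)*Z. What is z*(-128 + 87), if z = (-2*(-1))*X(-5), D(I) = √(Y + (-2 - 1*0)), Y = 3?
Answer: -2050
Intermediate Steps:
D(I) = 1 (D(I) = √(3 + (-2 - 1*0)) = √(3 + (-2 + 0)) = √(3 - 2) = √1 = 1)
X(Z) = Z² (X(Z) = (1*Z)*Z = Z*Z = Z²)
z = 50 (z = -2*(-1)*(-5)² = 2*25 = 50)
z*(-128 + 87) = 50*(-128 + 87) = 50*(-41) = -2050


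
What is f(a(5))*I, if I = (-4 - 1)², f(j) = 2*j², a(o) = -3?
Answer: 450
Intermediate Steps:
I = 25 (I = (-5)² = 25)
f(a(5))*I = (2*(-3)²)*25 = (2*9)*25 = 18*25 = 450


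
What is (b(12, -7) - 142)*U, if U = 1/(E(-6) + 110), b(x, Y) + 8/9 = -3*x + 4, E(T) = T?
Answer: -787/468 ≈ -1.6816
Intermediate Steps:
b(x, Y) = 28/9 - 3*x (b(x, Y) = -8/9 + (-3*x + 4) = -8/9 + (4 - 3*x) = 28/9 - 3*x)
U = 1/104 (U = 1/(-6 + 110) = 1/104 ≈ 0.0096154)
(b(12, -7) - 142)*U = ((28/9 - 3*12) - 142)*(1/104) = ((28/9 - 36) - 142)*(1/104) = (-296/9 - 142)*(1/104) = -1574/9*1/104 = -787/468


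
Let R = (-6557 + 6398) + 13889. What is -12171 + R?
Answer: 1559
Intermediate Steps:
R = 13730 (R = -159 + 13889 = 13730)
-12171 + R = -12171 + 13730 = 1559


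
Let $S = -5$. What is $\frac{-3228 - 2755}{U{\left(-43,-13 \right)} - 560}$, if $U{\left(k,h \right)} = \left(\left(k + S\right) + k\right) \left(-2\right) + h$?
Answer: $\frac{5983}{391} \approx 15.302$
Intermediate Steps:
$U{\left(k,h \right)} = 10 + h - 4 k$ ($U{\left(k,h \right)} = \left(\left(k - 5\right) + k\right) \left(-2\right) + h = \left(\left(-5 + k\right) + k\right) \left(-2\right) + h = \left(-5 + 2 k\right) \left(-2\right) + h = \left(10 - 4 k\right) + h = 10 + h - 4 k$)
$\frac{-3228 - 2755}{U{\left(-43,-13 \right)} - 560} = \frac{-3228 - 2755}{\left(10 - 13 - -172\right) - 560} = - \frac{5983}{\left(10 - 13 + 172\right) - 560} = - \frac{5983}{169 - 560} = - \frac{5983}{-391} = \left(-5983\right) \left(- \frac{1}{391}\right) = \frac{5983}{391}$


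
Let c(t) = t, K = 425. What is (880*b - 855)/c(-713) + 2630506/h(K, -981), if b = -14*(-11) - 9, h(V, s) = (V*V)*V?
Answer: -9727783589847/54733890625 ≈ -177.73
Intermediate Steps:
h(V, s) = V**3 (h(V, s) = V**2*V = V**3)
b = 145 (b = 154 - 9 = 145)
(880*b - 855)/c(-713) + 2630506/h(K, -981) = (880*145 - 855)/(-713) + 2630506/(425**3) = (127600 - 855)*(-1/713) + 2630506/76765625 = 126745*(-1/713) + 2630506*(1/76765625) = -126745/713 + 2630506/76765625 = -9727783589847/54733890625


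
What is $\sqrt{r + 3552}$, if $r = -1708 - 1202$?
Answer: $\sqrt{642} \approx 25.338$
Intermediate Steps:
$r = -2910$ ($r = -1708 - 1202 = -2910$)
$\sqrt{r + 3552} = \sqrt{-2910 + 3552} = \sqrt{642}$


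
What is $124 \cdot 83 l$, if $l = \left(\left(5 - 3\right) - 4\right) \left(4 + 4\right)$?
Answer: $-164672$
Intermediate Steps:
$l = -16$ ($l = \left(2 - 4\right) 8 = \left(-2\right) 8 = -16$)
$124 \cdot 83 l = 124 \cdot 83 \left(-16\right) = 10292 \left(-16\right) = -164672$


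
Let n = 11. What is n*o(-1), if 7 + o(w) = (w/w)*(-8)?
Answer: -165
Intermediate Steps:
o(w) = -15 (o(w) = -7 + (w/w)*(-8) = -7 + 1*(-8) = -7 - 8 = -15)
n*o(-1) = 11*(-15) = -165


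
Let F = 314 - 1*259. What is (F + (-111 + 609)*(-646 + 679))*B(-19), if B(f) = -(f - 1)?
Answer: 329780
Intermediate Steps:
F = 55 (F = 314 - 259 = 55)
B(f) = 1 - f (B(f) = -(-1 + f) = 1 - f)
(F + (-111 + 609)*(-646 + 679))*B(-19) = (55 + (-111 + 609)*(-646 + 679))*(1 - 1*(-19)) = (55 + 498*33)*(1 + 19) = (55 + 16434)*20 = 16489*20 = 329780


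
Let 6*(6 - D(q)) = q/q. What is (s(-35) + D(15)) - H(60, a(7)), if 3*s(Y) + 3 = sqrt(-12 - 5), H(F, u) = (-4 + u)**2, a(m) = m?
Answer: -25/6 + I*sqrt(17)/3 ≈ -4.1667 + 1.3744*I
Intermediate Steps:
s(Y) = -1 + I*sqrt(17)/3 (s(Y) = -1 + sqrt(-12 - 5)/3 = -1 + sqrt(-17)/3 = -1 + (I*sqrt(17))/3 = -1 + I*sqrt(17)/3)
D(q) = 35/6 (D(q) = 6 - q/(6*q) = 6 - 1/6*1 = 6 - 1/6 = 35/6)
(s(-35) + D(15)) - H(60, a(7)) = ((-1 + I*sqrt(17)/3) + 35/6) - (-4 + 7)**2 = (29/6 + I*sqrt(17)/3) - 1*3**2 = (29/6 + I*sqrt(17)/3) - 1*9 = (29/6 + I*sqrt(17)/3) - 9 = -25/6 + I*sqrt(17)/3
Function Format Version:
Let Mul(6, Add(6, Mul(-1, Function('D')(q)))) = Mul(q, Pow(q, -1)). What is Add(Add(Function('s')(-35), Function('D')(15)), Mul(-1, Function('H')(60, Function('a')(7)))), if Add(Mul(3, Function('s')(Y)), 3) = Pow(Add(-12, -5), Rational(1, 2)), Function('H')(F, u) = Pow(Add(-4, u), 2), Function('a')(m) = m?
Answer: Add(Rational(-25, 6), Mul(Rational(1, 3), I, Pow(17, Rational(1, 2)))) ≈ Add(-4.1667, Mul(1.3744, I))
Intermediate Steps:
Function('s')(Y) = Add(-1, Mul(Rational(1, 3), I, Pow(17, Rational(1, 2)))) (Function('s')(Y) = Add(-1, Mul(Rational(1, 3), Pow(Add(-12, -5), Rational(1, 2)))) = Add(-1, Mul(Rational(1, 3), Pow(-17, Rational(1, 2)))) = Add(-1, Mul(Rational(1, 3), Mul(I, Pow(17, Rational(1, 2))))) = Add(-1, Mul(Rational(1, 3), I, Pow(17, Rational(1, 2)))))
Function('D')(q) = Rational(35, 6) (Function('D')(q) = Add(6, Mul(Rational(-1, 6), Mul(q, Pow(q, -1)))) = Add(6, Mul(Rational(-1, 6), 1)) = Add(6, Rational(-1, 6)) = Rational(35, 6))
Add(Add(Function('s')(-35), Function('D')(15)), Mul(-1, Function('H')(60, Function('a')(7)))) = Add(Add(Add(-1, Mul(Rational(1, 3), I, Pow(17, Rational(1, 2)))), Rational(35, 6)), Mul(-1, Pow(Add(-4, 7), 2))) = Add(Add(Rational(29, 6), Mul(Rational(1, 3), I, Pow(17, Rational(1, 2)))), Mul(-1, Pow(3, 2))) = Add(Add(Rational(29, 6), Mul(Rational(1, 3), I, Pow(17, Rational(1, 2)))), Mul(-1, 9)) = Add(Add(Rational(29, 6), Mul(Rational(1, 3), I, Pow(17, Rational(1, 2)))), -9) = Add(Rational(-25, 6), Mul(Rational(1, 3), I, Pow(17, Rational(1, 2))))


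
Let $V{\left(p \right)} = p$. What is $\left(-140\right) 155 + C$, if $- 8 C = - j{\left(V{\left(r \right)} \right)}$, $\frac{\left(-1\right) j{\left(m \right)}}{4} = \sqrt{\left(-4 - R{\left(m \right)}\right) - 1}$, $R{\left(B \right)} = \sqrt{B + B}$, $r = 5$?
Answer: $-21700 - \frac{i \sqrt{5 + \sqrt{10}}}{2} \approx -21700.0 - 1.4285 i$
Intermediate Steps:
$R{\left(B \right)} = \sqrt{2} \sqrt{B}$ ($R{\left(B \right)} = \sqrt{2 B} = \sqrt{2} \sqrt{B}$)
$j{\left(m \right)} = - 4 \sqrt{-5 - \sqrt{2} \sqrt{m}}$ ($j{\left(m \right)} = - 4 \sqrt{\left(-4 - \sqrt{2} \sqrt{m}\right) - 1} = - 4 \sqrt{-5 - \sqrt{2} \sqrt{m}}$)
$C = - \frac{\sqrt{-5 - \sqrt{10}}}{2}$ ($C = - \frac{\left(-1\right) \left(- 4 \sqrt{-5 - \sqrt{2} \sqrt{5}}\right)}{8} = - \frac{\left(-1\right) \left(- 4 \sqrt{-5 - \sqrt{10}}\right)}{8} = - \frac{4 \sqrt{-5 - \sqrt{10}}}{8} = - \frac{\sqrt{-5 - \sqrt{10}}}{2} \approx - 1.4285 i$)
$\left(-140\right) 155 + C = \left(-140\right) 155 - \frac{i \sqrt{5 + \sqrt{10}}}{2} = -21700 - \frac{i \sqrt{5 + \sqrt{10}}}{2}$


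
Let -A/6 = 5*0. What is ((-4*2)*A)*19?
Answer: 0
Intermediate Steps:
A = 0 (A = -30*0 = -6*0 = 0)
((-4*2)*A)*19 = (-4*2*0)*19 = -8*0*19 = 0*19 = 0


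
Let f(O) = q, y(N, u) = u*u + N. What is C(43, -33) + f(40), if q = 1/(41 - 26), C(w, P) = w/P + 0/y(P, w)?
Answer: -68/55 ≈ -1.2364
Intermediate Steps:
y(N, u) = N + u**2 (y(N, u) = u**2 + N = N + u**2)
C(w, P) = w/P (C(w, P) = w/P + 0/(P + w**2) = w/P + 0 = w/P)
q = 1/15 ≈ 0.066667
f(O) = 1/15
C(43, -33) + f(40) = 43/(-33) + 1/15 = 43*(-1/33) + 1/15 = -43/33 + 1/15 = -68/55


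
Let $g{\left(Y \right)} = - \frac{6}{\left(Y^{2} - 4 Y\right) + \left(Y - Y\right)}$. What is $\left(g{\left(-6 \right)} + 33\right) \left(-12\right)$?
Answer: $- \frac{1974}{5} \approx -394.8$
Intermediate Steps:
$g{\left(Y \right)} = - \frac{6}{Y^{2} - 4 Y}$ ($g{\left(Y \right)} = - \frac{6}{\left(Y^{2} - 4 Y\right) + 0} = - \frac{6}{Y^{2} - 4 Y}$)
$\left(g{\left(-6 \right)} + 33\right) \left(-12\right) = \left(- \frac{6}{\left(-6\right) \left(-4 - 6\right)} + 33\right) \left(-12\right) = \left(\left(-6\right) \left(- \frac{1}{6}\right) \frac{1}{-10} + 33\right) \left(-12\right) = \left(\left(-6\right) \left(- \frac{1}{6}\right) \left(- \frac{1}{10}\right) + 33\right) \left(-12\right) = \left(- \frac{1}{10} + 33\right) \left(-12\right) = \frac{329}{10} \left(-12\right) = - \frac{1974}{5}$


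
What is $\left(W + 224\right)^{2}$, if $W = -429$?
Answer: $42025$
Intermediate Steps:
$\left(W + 224\right)^{2} = \left(-429 + 224\right)^{2} = \left(-205\right)^{2} = 42025$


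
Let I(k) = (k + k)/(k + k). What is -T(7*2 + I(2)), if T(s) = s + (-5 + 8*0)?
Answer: -10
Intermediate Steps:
I(k) = 1 (I(k) = (2*k)/((2*k)) = (2*k)*(1/(2*k)) = 1)
T(s) = -5 + s (T(s) = s + (-5 + 0) = s - 5 = -5 + s)
-T(7*2 + I(2)) = -(-5 + (7*2 + 1)) = -(-5 + (14 + 1)) = -(-5 + 15) = -1*10 = -10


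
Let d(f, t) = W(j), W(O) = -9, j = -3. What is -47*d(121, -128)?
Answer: 423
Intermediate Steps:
d(f, t) = -9
-47*d(121, -128) = -47*(-9) = 423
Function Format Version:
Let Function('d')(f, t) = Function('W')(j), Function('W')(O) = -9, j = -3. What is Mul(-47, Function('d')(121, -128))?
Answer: 423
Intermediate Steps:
Function('d')(f, t) = -9
Mul(-47, Function('d')(121, -128)) = Mul(-47, -9) = 423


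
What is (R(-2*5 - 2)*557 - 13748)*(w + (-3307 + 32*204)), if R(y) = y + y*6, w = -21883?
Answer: 1129722832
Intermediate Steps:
R(y) = 7*y (R(y) = y + 6*y = 7*y)
(R(-2*5 - 2)*557 - 13748)*(w + (-3307 + 32*204)) = ((7*(-2*5 - 2))*557 - 13748)*(-21883 + (-3307 + 32*204)) = ((7*(-10 - 2))*557 - 13748)*(-21883 + (-3307 + 6528)) = ((7*(-12))*557 - 13748)*(-21883 + 3221) = (-84*557 - 13748)*(-18662) = (-46788 - 13748)*(-18662) = -60536*(-18662) = 1129722832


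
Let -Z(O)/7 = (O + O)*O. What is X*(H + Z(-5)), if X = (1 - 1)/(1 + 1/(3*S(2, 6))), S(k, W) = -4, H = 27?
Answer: 0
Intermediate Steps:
X = 0 (X = (1 - 1)/(1 + 1/(3*(-4))) = 0/(1 + (⅓)*(-¼)) = 0/(1 - 1/12) = 0/(11/12) = (12/11)*0 = 0)
Z(O) = -14*O² (Z(O) = -7*(O + O)*O = -7*2*O*O = -14*O²)
X*(H + Z(-5)) = 0*(27 - 14*(-5)²) = 0*(27 - 14*25) = 0*(27 - 350) = 0*(-323) = 0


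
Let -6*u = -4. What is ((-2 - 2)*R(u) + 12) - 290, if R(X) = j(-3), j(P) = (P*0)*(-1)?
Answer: -278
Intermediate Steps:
u = ⅔ (u = -⅙*(-4) = ⅔ ≈ 0.66667)
j(P) = 0 (j(P) = 0*(-1) = 0)
R(X) = 0
((-2 - 2)*R(u) + 12) - 290 = ((-2 - 2)*0 + 12) - 290 = (-4*0 + 12) - 290 = (0 + 12) - 290 = 12 - 290 = -278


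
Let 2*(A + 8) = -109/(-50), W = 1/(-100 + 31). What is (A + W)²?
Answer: 2282832841/47610000 ≈ 47.949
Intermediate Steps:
W = -1/69 (W = 1/(-69) = -1/69 ≈ -0.014493)
A = -691/100 (A = -8 + (-109/(-50))/2 = -8 + (-109*(-1/50))/2 = -8 + (½)*(109/50) = -8 + 109/100 = -691/100 ≈ -6.9100)
(A + W)² = (-691/100 - 1/69)² = (-47779/6900)² = 2282832841/47610000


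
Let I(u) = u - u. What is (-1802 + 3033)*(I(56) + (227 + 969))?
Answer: 1472276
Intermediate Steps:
I(u) = 0
(-1802 + 3033)*(I(56) + (227 + 969)) = (-1802 + 3033)*(0 + (227 + 969)) = 1231*(0 + 1196) = 1231*1196 = 1472276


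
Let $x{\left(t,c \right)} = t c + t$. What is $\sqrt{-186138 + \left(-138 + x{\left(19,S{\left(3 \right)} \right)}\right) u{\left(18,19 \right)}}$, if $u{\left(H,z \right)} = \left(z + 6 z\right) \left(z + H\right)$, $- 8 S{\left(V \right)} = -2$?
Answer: $\frac{i \sqrt{2993449}}{2} \approx 865.08 i$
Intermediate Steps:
$S{\left(V \right)} = \frac{1}{4}$ ($S{\left(V \right)} = \left(- \frac{1}{8}\right) \left(-2\right) = \frac{1}{4}$)
$x{\left(t,c \right)} = t + c t$ ($x{\left(t,c \right)} = c t + t = t + c t$)
$u{\left(H,z \right)} = 7 z \left(H + z\right)$
$\sqrt{-186138 + \left(-138 + x{\left(19,S{\left(3 \right)} \right)}\right) u{\left(18,19 \right)}} = \sqrt{-186138 + \left(-138 + 19 \left(1 + \frac{1}{4}\right)\right) 7 \cdot 19 \left(18 + 19\right)} = \sqrt{-186138 + \left(-138 + 19 \cdot \frac{5}{4}\right) 7 \cdot 19 \cdot 37} = \sqrt{-186138 + \left(-138 + \frac{95}{4}\right) 4921} = \sqrt{-186138 - \frac{2248897}{4}} = \sqrt{- \frac{2993449}{4}} = \frac{i \sqrt{2993449}}{2}$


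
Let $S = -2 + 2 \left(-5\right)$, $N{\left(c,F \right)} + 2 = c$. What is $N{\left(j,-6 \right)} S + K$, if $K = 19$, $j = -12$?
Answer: $187$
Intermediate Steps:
$N{\left(c,F \right)} = -2 + c$
$S = -12$ ($S = -2 - 10 = -12$)
$N{\left(j,-6 \right)} S + K = \left(-2 - 12\right) \left(-12\right) + 19 = \left(-14\right) \left(-12\right) + 19 = 168 + 19 = 187$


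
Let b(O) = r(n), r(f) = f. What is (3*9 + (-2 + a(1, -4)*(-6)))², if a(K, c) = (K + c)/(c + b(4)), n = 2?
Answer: 256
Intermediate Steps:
b(O) = 2
a(K, c) = (K + c)/(2 + c) (a(K, c) = (K + c)/(c + 2) = (K + c)/(2 + c))
(3*9 + (-2 + a(1, -4)*(-6)))² = (3*9 + (-2 + ((1 - 4)/(2 - 4))*(-6)))² = (27 + (-2 + (-3/(-2))*(-6)))² = (27 + (-2 - ½*(-3)*(-6)))² = (27 + (-2 + (3/2)*(-6)))² = (27 + (-2 - 9))² = (27 - 11)² = 16² = 256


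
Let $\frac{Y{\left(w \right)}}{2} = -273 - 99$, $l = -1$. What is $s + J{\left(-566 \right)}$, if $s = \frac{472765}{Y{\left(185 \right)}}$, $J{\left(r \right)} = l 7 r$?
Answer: $\frac{2474963}{744} \approx 3326.6$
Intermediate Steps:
$Y{\left(w \right)} = -744$ ($Y{\left(w \right)} = 2 \left(-273 - 99\right) = 2 \left(-372\right) = -744$)
$J{\left(r \right)} = - 7 r$ ($J{\left(r \right)} = \left(-1\right) 7 r = - 7 r$)
$s = - \frac{472765}{744}$ ($s = \frac{472765}{-744} = 472765 \left(- \frac{1}{744}\right) = - \frac{472765}{744} \approx -635.44$)
$s + J{\left(-566 \right)} = - \frac{472765}{744} - -3962 = - \frac{472765}{744} + 3962 = \frac{2474963}{744}$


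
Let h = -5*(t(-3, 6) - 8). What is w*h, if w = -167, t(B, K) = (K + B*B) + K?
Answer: 10855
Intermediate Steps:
t(B, K) = B**2 + 2*K (t(B, K) = (K + B**2) + K = B**2 + 2*K)
h = -65 (h = -5*(((-3)**2 + 2*6) - 8) = -5*((9 + 12) - 8) = -5*(21 - 8) = -5*13 = -65)
w*h = -167*(-65) = 10855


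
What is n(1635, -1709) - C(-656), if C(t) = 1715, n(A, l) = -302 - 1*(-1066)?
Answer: -951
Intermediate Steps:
n(A, l) = 764 (n(A, l) = -302 + 1066 = 764)
n(1635, -1709) - C(-656) = 764 - 1*1715 = 764 - 1715 = -951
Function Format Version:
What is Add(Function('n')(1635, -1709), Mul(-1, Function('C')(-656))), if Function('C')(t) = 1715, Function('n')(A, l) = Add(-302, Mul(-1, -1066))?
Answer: -951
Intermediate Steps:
Function('n')(A, l) = 764 (Function('n')(A, l) = Add(-302, 1066) = 764)
Add(Function('n')(1635, -1709), Mul(-1, Function('C')(-656))) = Add(764, Mul(-1, 1715)) = Add(764, -1715) = -951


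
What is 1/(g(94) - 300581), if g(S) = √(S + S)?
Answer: -300581/90348937373 - 2*√47/90348937373 ≈ -3.3270e-6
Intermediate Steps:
g(S) = √2*√S (g(S) = √(2*S) = √2*√S)
1/(g(94) - 300581) = 1/(√2*√94 - 300581) = 1/(2*√47 - 300581) = 1/(-300581 + 2*√47)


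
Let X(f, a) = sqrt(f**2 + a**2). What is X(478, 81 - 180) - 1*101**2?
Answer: -10201 + sqrt(238285) ≈ -9712.9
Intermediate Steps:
X(f, a) = sqrt(a**2 + f**2)
X(478, 81 - 180) - 1*101**2 = sqrt((81 - 180)**2 + 478**2) - 1*101**2 = sqrt((-99)**2 + 228484) - 1*10201 = sqrt(9801 + 228484) - 10201 = sqrt(238285) - 10201 = -10201 + sqrt(238285)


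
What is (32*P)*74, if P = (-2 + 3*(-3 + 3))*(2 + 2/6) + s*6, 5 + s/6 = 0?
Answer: -1311872/3 ≈ -4.3729e+5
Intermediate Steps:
s = -30 (s = -30 + 6*0 = -30 + 0 = -30)
P = -554/3 (P = (-2 + 3*(-3 + 3))*(2 + 2/6) - 30*6 = (-2 + 3*0)*(2 + 2*(⅙)) - 180 = (-2 + 0)*(2 + ⅓) - 180 = -2*7/3 - 180 = -14/3 - 180 = -554/3 ≈ -184.67)
(32*P)*74 = (32*(-554/3))*74 = -17728/3*74 = -1311872/3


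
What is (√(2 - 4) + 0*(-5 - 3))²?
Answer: -2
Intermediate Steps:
(√(2 - 4) + 0*(-5 - 3))² = (√(-2) + 0*(-8))² = (I*√2 + 0)² = (I*√2)² = -2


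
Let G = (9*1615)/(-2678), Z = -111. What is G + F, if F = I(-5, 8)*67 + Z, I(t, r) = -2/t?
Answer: -1200113/13390 ≈ -89.628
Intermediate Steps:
F = -421/5 (F = -2/(-5)*67 - 111 = -2*(-⅕)*67 - 111 = (⅖)*67 - 111 = 134/5 - 111 = -421/5 ≈ -84.200)
G = -14535/2678 (G = 14535*(-1/2678) = -14535/2678 ≈ -5.4276)
G + F = -14535/2678 - 421/5 = -1200113/13390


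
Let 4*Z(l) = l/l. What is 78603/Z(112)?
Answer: 314412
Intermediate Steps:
Z(l) = ¼ (Z(l) = (l/l)/4 = (¼)*1 = ¼)
78603/Z(112) = 78603/(¼) = 78603*4 = 314412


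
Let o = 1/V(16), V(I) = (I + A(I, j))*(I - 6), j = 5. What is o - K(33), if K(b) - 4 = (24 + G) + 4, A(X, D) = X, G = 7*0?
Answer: -10239/320 ≈ -31.997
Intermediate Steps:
G = 0
V(I) = 2*I*(-6 + I) (V(I) = (I + I)*(I - 6) = (2*I)*(-6 + I) = 2*I*(-6 + I))
o = 1/320 (o = 1/(2*16*(-6 + 16)) = 1/(2*16*10) = 1/320 ≈ 0.0031250)
K(b) = 32 (K(b) = 4 + ((24 + 0) + 4) = 4 + (24 + 4) = 4 + 28 = 32)
o - K(33) = 1/320 - 1*32 = 1/320 - 32 = -10239/320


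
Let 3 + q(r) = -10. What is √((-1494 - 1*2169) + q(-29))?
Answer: 2*I*√919 ≈ 60.63*I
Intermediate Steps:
q(r) = -13 (q(r) = -3 - 10 = -13)
√((-1494 - 1*2169) + q(-29)) = √((-1494 - 1*2169) - 13) = √((-1494 - 2169) - 13) = √(-3663 - 13) = √(-3676) = 2*I*√919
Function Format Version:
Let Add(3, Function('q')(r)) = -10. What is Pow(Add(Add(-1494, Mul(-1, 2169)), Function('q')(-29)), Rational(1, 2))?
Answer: Mul(2, I, Pow(919, Rational(1, 2))) ≈ Mul(60.630, I)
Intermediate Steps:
Function('q')(r) = -13 (Function('q')(r) = Add(-3, -10) = -13)
Pow(Add(Add(-1494, Mul(-1, 2169)), Function('q')(-29)), Rational(1, 2)) = Pow(Add(Add(-1494, Mul(-1, 2169)), -13), Rational(1, 2)) = Pow(Add(Add(-1494, -2169), -13), Rational(1, 2)) = Pow(Add(-3663, -13), Rational(1, 2)) = Pow(-3676, Rational(1, 2)) = Mul(2, I, Pow(919, Rational(1, 2)))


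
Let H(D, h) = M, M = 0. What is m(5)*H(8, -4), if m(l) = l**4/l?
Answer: 0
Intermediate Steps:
H(D, h) = 0
m(l) = l**3
m(5)*H(8, -4) = 5**3*0 = 125*0 = 0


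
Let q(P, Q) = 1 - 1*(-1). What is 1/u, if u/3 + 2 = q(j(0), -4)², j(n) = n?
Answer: ⅙ ≈ 0.16667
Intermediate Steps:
q(P, Q) = 2 (q(P, Q) = 1 + 1 = 2)
u = 6 (u = -6 + 3*2² = -6 + 3*4 = -6 + 12 = 6)
1/u = 1/6 = ⅙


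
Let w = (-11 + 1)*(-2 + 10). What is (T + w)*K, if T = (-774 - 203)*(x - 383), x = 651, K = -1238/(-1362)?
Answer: -162126004/681 ≈ -2.3807e+5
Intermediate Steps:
K = 619/681 (K = -1238*(-1/1362) = 619/681 ≈ 0.90896)
T = -261836 (T = (-774 - 203)*(651 - 383) = -977*268 = -261836)
w = -80 (w = -10*8 = -80)
(T + w)*K = (-261836 - 80)*(619/681) = -261916*619/681 = -162126004/681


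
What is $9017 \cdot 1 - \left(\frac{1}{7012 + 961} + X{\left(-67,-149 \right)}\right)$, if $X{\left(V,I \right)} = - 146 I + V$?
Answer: $- \frac{101017911}{7973} \approx -12670.0$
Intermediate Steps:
$X{\left(V,I \right)} = V - 146 I$
$9017 \cdot 1 - \left(\frac{1}{7012 + 961} + X{\left(-67,-149 \right)}\right) = 9017 \cdot 1 - \left(\frac{1}{7012 + 961} - -21687\right) = 9017 - \left(\frac{1}{7973} + \left(-67 + 21754\right)\right) = 9017 - \left(\frac{1}{7973} + 21687\right) = 9017 - \frac{172910452}{7973} = - \frac{101017911}{7973}$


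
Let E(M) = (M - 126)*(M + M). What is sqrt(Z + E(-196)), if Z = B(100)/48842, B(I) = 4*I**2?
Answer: 4*sqrt(4704913692499)/24421 ≈ 355.28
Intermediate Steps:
E(M) = 2*M*(-126 + M) (E(M) = (-126 + M)*(2*M) = 2*M*(-126 + M))
Z = 20000/24421 (Z = (4*100**2)/48842 = (4*10000)*(1/48842) = 40000*(1/48842) = 20000/24421 ≈ 0.81897)
sqrt(Z + E(-196)) = sqrt(20000/24421 + 2*(-196)*(-126 - 196)) = sqrt(20000/24421 + 2*(-196)*(-322)) = sqrt(20000/24421 + 126224) = sqrt(3082536304/24421) = 4*sqrt(4704913692499)/24421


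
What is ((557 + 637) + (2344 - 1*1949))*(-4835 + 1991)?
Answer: -4519116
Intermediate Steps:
((557 + 637) + (2344 - 1*1949))*(-4835 + 1991) = (1194 + (2344 - 1949))*(-2844) = (1194 + 395)*(-2844) = 1589*(-2844) = -4519116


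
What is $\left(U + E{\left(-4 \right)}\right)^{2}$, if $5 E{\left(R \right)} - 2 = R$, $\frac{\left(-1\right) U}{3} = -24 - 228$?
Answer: $\frac{14273284}{25} \approx 5.7093 \cdot 10^{5}$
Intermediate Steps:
$U = 756$ ($U = - 3 \left(-24 - 228\right) = \left(-3\right) \left(-252\right) = 756$)
$E{\left(R \right)} = \frac{2}{5} + \frac{R}{5}$
$\left(U + E{\left(-4 \right)}\right)^{2} = \left(756 + \left(\frac{2}{5} + \frac{1}{5} \left(-4\right)\right)\right)^{2} = \left(756 + \left(\frac{2}{5} - \frac{4}{5}\right)\right)^{2} = \left(756 - \frac{2}{5}\right)^{2} = \left(\frac{3778}{5}\right)^{2} = \frac{14273284}{25}$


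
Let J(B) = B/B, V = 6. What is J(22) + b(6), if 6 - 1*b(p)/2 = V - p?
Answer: 13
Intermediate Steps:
J(B) = 1
b(p) = 2*p (b(p) = 12 - 2*(6 - p) = 12 + (-12 + 2*p) = 2*p)
J(22) + b(6) = 1 + 2*6 = 1 + 12 = 13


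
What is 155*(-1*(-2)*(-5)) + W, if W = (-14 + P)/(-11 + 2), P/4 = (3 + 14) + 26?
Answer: -14108/9 ≈ -1567.6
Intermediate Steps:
P = 172 (P = 4*((3 + 14) + 26) = 4*(17 + 26) = 4*43 = 172)
W = -158/9 (W = (-14 + 172)/(-11 + 2) = 158/(-9) = 158*(-⅑) = -158/9 ≈ -17.556)
155*(-1*(-2)*(-5)) + W = 155*(-1*(-2)*(-5)) - 158/9 = 155*(2*(-5)) - 158/9 = 155*(-10) - 158/9 = -1550 - 158/9 = -14108/9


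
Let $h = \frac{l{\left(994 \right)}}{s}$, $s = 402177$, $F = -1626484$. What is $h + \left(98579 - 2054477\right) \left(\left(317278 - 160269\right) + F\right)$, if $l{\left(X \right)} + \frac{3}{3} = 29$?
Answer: $\frac{1155914295195898378}{402177} \approx 2.8741 \cdot 10^{12}$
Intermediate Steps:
$l{\left(X \right)} = 28$ ($l{\left(X \right)} = -1 + 29 = 28$)
$h = \frac{28}{402177} \approx 6.9621 \cdot 10^{-5}$
$h + \left(98579 - 2054477\right) \left(\left(317278 - 160269\right) + F\right) = \frac{28}{402177} + \left(98579 - 2054477\right) \left(\left(317278 - 160269\right) - 1626484\right) = \frac{28}{402177} - 1955898 \left(157009 - 1626484\right) = \frac{28}{402177} - -2874143213550 = \frac{28}{402177} + 2874143213550 = \frac{1155914295195898378}{402177}$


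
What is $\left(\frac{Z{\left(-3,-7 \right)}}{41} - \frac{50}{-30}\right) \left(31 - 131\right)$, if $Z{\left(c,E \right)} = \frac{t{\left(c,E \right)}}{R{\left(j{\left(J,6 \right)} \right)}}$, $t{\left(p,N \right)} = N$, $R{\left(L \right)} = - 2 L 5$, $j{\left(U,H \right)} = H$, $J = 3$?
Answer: $- \frac{6845}{41} \approx -166.95$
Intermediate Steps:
$R{\left(L \right)} = - 10 L$
$Z{\left(c,E \right)} = - \frac{E}{60}$ ($Z{\left(c,E \right)} = \frac{E}{\left(-10\right) 6} = \frac{E}{-60} = E \left(- \frac{1}{60}\right) = - \frac{E}{60}$)
$\left(\frac{Z{\left(-3,-7 \right)}}{41} - \frac{50}{-30}\right) \left(31 - 131\right) = \left(\frac{\left(- \frac{1}{60}\right) \left(-7\right)}{41} - \frac{50}{-30}\right) \left(31 - 131\right) = \left(\frac{7}{60} \cdot \frac{1}{41} - - \frac{5}{3}\right) \left(-100\right) = \left(\frac{7}{2460} + \frac{5}{3}\right) \left(-100\right) = \frac{1369}{820} \left(-100\right) = - \frac{6845}{41}$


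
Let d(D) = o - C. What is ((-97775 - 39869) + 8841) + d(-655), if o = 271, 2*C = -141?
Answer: -256923/2 ≈ -1.2846e+5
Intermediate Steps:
C = -141/2 (C = (½)*(-141) = -141/2 ≈ -70.500)
d(D) = 683/2 (d(D) = 271 - 1*(-141/2) = 271 + 141/2 = 683/2)
((-97775 - 39869) + 8841) + d(-655) = ((-97775 - 39869) + 8841) + 683/2 = (-137644 + 8841) + 683/2 = -128803 + 683/2 = -256923/2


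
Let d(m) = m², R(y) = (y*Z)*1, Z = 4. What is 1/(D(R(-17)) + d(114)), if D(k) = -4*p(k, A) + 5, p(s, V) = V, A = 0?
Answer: 1/13001 ≈ 7.6917e-5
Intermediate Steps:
R(y) = 4*y (R(y) = (y*4)*1 = (4*y)*1 = 4*y)
D(k) = 5 (D(k) = -4*0 + 5 = 0 + 5 = 5)
1/(D(R(-17)) + d(114)) = 1/(5 + 114²) = 1/(5 + 12996) = 1/13001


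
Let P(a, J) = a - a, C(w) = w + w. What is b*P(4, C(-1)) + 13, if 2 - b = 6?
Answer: 13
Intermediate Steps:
b = -4 (b = 2 - 1*6 = 2 - 6 = -4)
C(w) = 2*w
P(a, J) = 0
b*P(4, C(-1)) + 13 = -4*0 + 13 = 0 + 13 = 13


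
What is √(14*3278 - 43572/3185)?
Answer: 4*√593622445/455 ≈ 214.19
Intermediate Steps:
√(14*3278 - 43572/3185) = √(45892 - 43572*1/3185) = √(45892 - 43572/3185) = √(146122448/3185) = 4*√593622445/455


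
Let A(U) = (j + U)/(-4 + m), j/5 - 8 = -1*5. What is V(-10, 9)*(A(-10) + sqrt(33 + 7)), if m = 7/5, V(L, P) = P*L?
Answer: 2250/13 - 180*sqrt(10) ≈ -396.13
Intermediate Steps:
V(L, P) = L*P
m = 7/5 (m = 7*(1/5) = 7/5 ≈ 1.4000)
j = 15 (j = 40 + 5*(-1*5) = 40 + 5*(-5) = 40 - 25 = 15)
A(U) = -75/13 - 5*U/13 (A(U) = (15 + U)/(-4 + 7/5) = (15 + U)/(-13/5) = (15 + U)*(-5/13) = -75/13 - 5*U/13)
V(-10, 9)*(A(-10) + sqrt(33 + 7)) = (-10*9)*((-75/13 - 5/13*(-10)) + sqrt(33 + 7)) = -90*((-75/13 + 50/13) + sqrt(40)) = -90*(-25/13 + 2*sqrt(10)) = 2250/13 - 180*sqrt(10)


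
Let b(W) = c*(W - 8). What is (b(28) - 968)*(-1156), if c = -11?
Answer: 1373328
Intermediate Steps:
b(W) = 88 - 11*W (b(W) = -11*(W - 8) = -11*(-8 + W) = 88 - 11*W)
(b(28) - 968)*(-1156) = ((88 - 11*28) - 968)*(-1156) = ((88 - 308) - 968)*(-1156) = (-220 - 968)*(-1156) = -1188*(-1156) = 1373328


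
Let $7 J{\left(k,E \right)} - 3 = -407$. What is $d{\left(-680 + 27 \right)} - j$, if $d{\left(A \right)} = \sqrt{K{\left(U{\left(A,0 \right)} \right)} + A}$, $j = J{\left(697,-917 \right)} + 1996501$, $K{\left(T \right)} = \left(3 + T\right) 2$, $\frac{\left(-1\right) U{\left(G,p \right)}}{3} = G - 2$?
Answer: $- \frac{13975103}{7} + 7 \sqrt{67} \approx -1.9964 \cdot 10^{6}$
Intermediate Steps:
$U{\left(G,p \right)} = 6 - 3 G$ ($U{\left(G,p \right)} = - 3 \left(G - 2\right) = - 3 \left(-2 + G\right) = 6 - 3 G$)
$K{\left(T \right)} = 6 + 2 T$
$J{\left(k,E \right)} = - \frac{404}{7}$ ($J{\left(k,E \right)} = \frac{3}{7} + \frac{1}{7} \left(-407\right) = \frac{3}{7} - \frac{407}{7} = - \frac{404}{7}$)
$j = \frac{13975103}{7}$ ($j = - \frac{404}{7} + 1996501 = \frac{13975103}{7} \approx 1.9964 \cdot 10^{6}$)
$d{\left(A \right)} = \sqrt{18 - 5 A}$ ($d{\left(A \right)} = \sqrt{\left(6 + 2 \left(6 - 3 A\right)\right) + A} = \sqrt{\left(6 - \left(-12 + 6 A\right)\right) + A} = \sqrt{\left(18 - 6 A\right) + A} = \sqrt{18 - 5 A}$)
$d{\left(-680 + 27 \right)} - j = \sqrt{18 - 5 \left(-680 + 27\right)} - \frac{13975103}{7} = \sqrt{18 - -3265} - \frac{13975103}{7} = \sqrt{18 + 3265} - \frac{13975103}{7} = \sqrt{3283} - \frac{13975103}{7} = 7 \sqrt{67} - \frac{13975103}{7} = - \frac{13975103}{7} + 7 \sqrt{67}$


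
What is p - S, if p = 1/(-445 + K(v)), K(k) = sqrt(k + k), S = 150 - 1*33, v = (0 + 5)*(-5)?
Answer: -4635044/39615 - I*sqrt(2)/39615 ≈ -117.0 - 3.5699e-5*I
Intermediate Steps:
v = -25 (v = 5*(-5) = -25)
S = 117 (S = 150 - 33 = 117)
K(k) = sqrt(2)*sqrt(k) (K(k) = sqrt(2*k) = sqrt(2)*sqrt(k))
p = 1/(-445 + 5*I*sqrt(2)) (p = 1/(-445 + sqrt(2)*sqrt(-25)) = 1/(-445 + sqrt(2)*(5*I)) = 1/(-445 + 5*I*sqrt(2)) ≈ -0.0022466 - 3.57e-5*I)
p - S = (-89/39615 - I*sqrt(2)/39615) - 1*117 = (-89/39615 - I*sqrt(2)/39615) - 117 = -4635044/39615 - I*sqrt(2)/39615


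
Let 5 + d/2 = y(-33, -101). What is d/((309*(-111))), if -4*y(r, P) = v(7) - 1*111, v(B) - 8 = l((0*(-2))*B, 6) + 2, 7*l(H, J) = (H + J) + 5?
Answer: -278/240093 ≈ -0.0011579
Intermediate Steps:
l(H, J) = 5/7 + H/7 + J/7 (l(H, J) = ((H + J) + 5)/7 = (5 + H + J)/7 = 5/7 + H/7 + J/7)
v(B) = 81/7 (v(B) = 8 + ((5/7 + ((0*(-2))*B)/7 + (1/7)*6) + 2) = 8 + ((5/7 + (0*B)/7 + 6/7) + 2) = 8 + ((5/7 + (1/7)*0 + 6/7) + 2) = 8 + ((5/7 + 0 + 6/7) + 2) = 8 + (11/7 + 2) = 8 + 25/7 = 81/7)
y(r, P) = 174/7 (y(r, P) = -(81/7 - 1*111)/4 = -(81/7 - 111)/4 = -1/4*(-696/7) = 174/7)
d = 278/7 (d = -10 + 2*(174/7) = -10 + 348/7 = 278/7 ≈ 39.714)
d/((309*(-111))) = 278/(7*((309*(-111)))) = (278/7)/(-34299) = (278/7)*(-1/34299) = -278/240093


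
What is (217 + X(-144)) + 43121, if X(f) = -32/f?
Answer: 390044/9 ≈ 43338.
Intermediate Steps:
(217 + X(-144)) + 43121 = (217 - 32/(-144)) + 43121 = (217 - 32*(-1/144)) + 43121 = (217 + 2/9) + 43121 = 1955/9 + 43121 = 390044/9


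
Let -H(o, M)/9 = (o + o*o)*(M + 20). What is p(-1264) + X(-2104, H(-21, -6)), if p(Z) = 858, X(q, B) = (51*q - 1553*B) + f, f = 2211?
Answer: 82080525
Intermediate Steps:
H(o, M) = -9*(20 + M)*(o + o²) (H(o, M) = -9*(o + o*o)*(M + 20) = -9*(o + o²)*(20 + M) = -9*(20 + M)*(o + o²))
X(q, B) = 2211 - 1553*B + 51*q (X(q, B) = (51*q - 1553*B) + 2211 = (-1553*B + 51*q) + 2211 = 2211 - 1553*B + 51*q)
p(-1264) + X(-2104, H(-21, -6)) = 858 + (2211 - (-13977)*(-21)*(20 - 6 + 20*(-21) - 6*(-21)) + 51*(-2104)) = 858 + (2211 - (-13977)*(-21)*(20 - 6 - 420 + 126) - 107304) = 858 + (2211 - (-13977)*(-21)*(-280) - 107304) = 858 + (2211 - 1553*(-52920) - 107304) = 858 + (2211 + 82184760 - 107304) = 858 + 82079667 = 82080525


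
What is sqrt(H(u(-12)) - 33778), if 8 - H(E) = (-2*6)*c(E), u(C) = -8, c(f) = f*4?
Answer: I*sqrt(34154) ≈ 184.81*I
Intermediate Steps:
c(f) = 4*f
H(E) = 8 + 48*E (H(E) = 8 - (-2*6)*4*E = 8 - (-12)*4*E = 8 - (-48)*E = 8 + 48*E)
sqrt(H(u(-12)) - 33778) = sqrt((8 + 48*(-8)) - 33778) = sqrt((8 - 384) - 33778) = sqrt(-376 - 33778) = sqrt(-34154) = I*sqrt(34154)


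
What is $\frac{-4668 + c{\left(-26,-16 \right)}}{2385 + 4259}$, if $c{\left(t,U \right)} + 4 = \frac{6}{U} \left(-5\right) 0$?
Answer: $- \frac{1168}{1661} \approx -0.70319$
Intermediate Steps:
$c{\left(t,U \right)} = -4$ ($c{\left(t,U \right)} = -4 + \frac{6}{U} \left(-5\right) 0 = -4 + - \frac{30}{U} 0 = -4 + 0 = -4$)
$\frac{-4668 + c{\left(-26,-16 \right)}}{2385 + 4259} = \frac{-4668 - 4}{2385 + 4259} = - \frac{4672}{6644} = \left(-4672\right) \frac{1}{6644} = - \frac{1168}{1661}$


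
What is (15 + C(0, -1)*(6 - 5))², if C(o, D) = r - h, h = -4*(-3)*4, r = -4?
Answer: 1369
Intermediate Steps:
h = 48 (h = 12*4 = 48)
C(o, D) = -52 (C(o, D) = -4 - 1*48 = -4 - 48 = -52)
(15 + C(0, -1)*(6 - 5))² = (15 - 52*(6 - 5))² = (15 - 52*1)² = (15 - 52)² = (-37)² = 1369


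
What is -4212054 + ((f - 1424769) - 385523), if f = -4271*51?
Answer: -6240167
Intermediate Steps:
f = -217821
-4212054 + ((f - 1424769) - 385523) = -4212054 + ((-217821 - 1424769) - 385523) = -4212054 + (-1642590 - 385523) = -4212054 - 2028113 = -6240167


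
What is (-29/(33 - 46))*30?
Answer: 870/13 ≈ 66.923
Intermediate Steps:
(-29/(33 - 46))*30 = (-29/(-13))*30 = -1/13*(-29)*30 = (29/13)*30 = 870/13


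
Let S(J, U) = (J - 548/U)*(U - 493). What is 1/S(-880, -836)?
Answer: 209/244247607 ≈ 8.5569e-7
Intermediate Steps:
S(J, U) = (-493 + U)*(J - 548/U) (S(J, U) = (J - 548/U)*(-493 + U) = (-493 + U)*(J - 548/U))
1/S(-880, -836) = 1/(-548 - 493*(-880) + 270164/(-836) - 880*(-836)) = 1/(-548 + 433840 + 270164*(-1/836) + 735680) = 1/(-548 + 433840 - 67541/209 + 735680) = 1/(244247607/209) = 209/244247607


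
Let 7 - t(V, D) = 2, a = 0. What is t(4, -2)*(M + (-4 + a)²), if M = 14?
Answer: 150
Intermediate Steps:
t(V, D) = 5 (t(V, D) = 7 - 1*2 = 7 - 2 = 5)
t(4, -2)*(M + (-4 + a)²) = 5*(14 + (-4 + 0)²) = 5*(14 + (-4)²) = 5*(14 + 16) = 5*30 = 150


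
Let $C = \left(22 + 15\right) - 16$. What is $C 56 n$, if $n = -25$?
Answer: $-29400$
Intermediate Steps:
$C = 21$ ($C = 37 - 16 = 21$)
$C 56 n = 21 \cdot 56 \left(-25\right) = 1176 \left(-25\right) = -29400$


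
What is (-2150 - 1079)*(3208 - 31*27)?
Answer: -7655959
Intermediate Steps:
(-2150 - 1079)*(3208 - 31*27) = -3229*(3208 - 837) = -3229*2371 = -7655959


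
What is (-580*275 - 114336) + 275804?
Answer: 1968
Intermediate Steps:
(-580*275 - 114336) + 275804 = (-159500 - 114336) + 275804 = -273836 + 275804 = 1968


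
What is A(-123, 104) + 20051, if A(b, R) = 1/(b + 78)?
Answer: 902294/45 ≈ 20051.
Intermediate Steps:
A(b, R) = 1/(78 + b)
A(-123, 104) + 20051 = 1/(78 - 123) + 20051 = 1/(-45) + 20051 = -1/45 + 20051 = 902294/45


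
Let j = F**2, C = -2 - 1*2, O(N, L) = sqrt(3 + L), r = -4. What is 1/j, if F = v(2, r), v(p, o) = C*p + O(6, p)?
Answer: (8 - sqrt(5))**(-2) ≈ 0.030100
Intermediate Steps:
C = -4 (C = -2 - 2 = -4)
v(p, o) = sqrt(3 + p) - 4*p (v(p, o) = -4*p + sqrt(3 + p) = sqrt(3 + p) - 4*p)
F = -8 + sqrt(5) (F = sqrt(3 + 2) - 4*2 = sqrt(5) - 8 = -8 + sqrt(5) ≈ -5.7639)
j = (-8 + sqrt(5))**2 ≈ 33.223
1/j = 1/((8 - sqrt(5))**2) = (8 - sqrt(5))**(-2)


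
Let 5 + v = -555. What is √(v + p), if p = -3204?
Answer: 2*I*√941 ≈ 61.351*I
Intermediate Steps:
v = -560 (v = -5 - 555 = -560)
√(v + p) = √(-560 - 3204) = √(-3764) = 2*I*√941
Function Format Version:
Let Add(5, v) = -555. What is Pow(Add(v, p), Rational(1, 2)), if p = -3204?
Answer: Mul(2, I, Pow(941, Rational(1, 2))) ≈ Mul(61.351, I)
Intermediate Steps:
v = -560 (v = Add(-5, -555) = -560)
Pow(Add(v, p), Rational(1, 2)) = Pow(Add(-560, -3204), Rational(1, 2)) = Pow(-3764, Rational(1, 2)) = Mul(2, I, Pow(941, Rational(1, 2)))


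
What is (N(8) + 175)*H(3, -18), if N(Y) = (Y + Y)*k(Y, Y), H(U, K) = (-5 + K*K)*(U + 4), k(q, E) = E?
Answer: 676599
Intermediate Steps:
H(U, K) = (-5 + K²)*(4 + U)
N(Y) = 2*Y² (N(Y) = (Y + Y)*Y = (2*Y)*Y = 2*Y²)
(N(8) + 175)*H(3, -18) = (2*8² + 175)*(-20 - 5*3 + 4*(-18)² + 3*(-18)²) = (2*64 + 175)*(-20 - 15 + 4*324 + 3*324) = (128 + 175)*(-20 - 15 + 1296 + 972) = 303*2233 = 676599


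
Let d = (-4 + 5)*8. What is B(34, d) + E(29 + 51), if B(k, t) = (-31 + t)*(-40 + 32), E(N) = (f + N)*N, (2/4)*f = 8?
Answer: 7864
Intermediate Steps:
f = 16 (f = 2*8 = 16)
d = 8 (d = 1*8 = 8)
E(N) = N*(16 + N) (E(N) = (16 + N)*N = N*(16 + N))
B(k, t) = 248 - 8*t (B(k, t) = (-31 + t)*(-8) = 248 - 8*t)
B(34, d) + E(29 + 51) = (248 - 8*8) + (29 + 51)*(16 + (29 + 51)) = (248 - 64) + 80*(16 + 80) = 184 + 80*96 = 184 + 7680 = 7864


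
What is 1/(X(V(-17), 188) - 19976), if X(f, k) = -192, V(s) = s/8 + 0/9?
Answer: -1/20168 ≈ -4.9583e-5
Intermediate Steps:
V(s) = s/8 (V(s) = s*(1/8) + 0*(1/9) = s/8 + 0 = s/8)
1/(X(V(-17), 188) - 19976) = 1/(-192 - 19976) = 1/(-20168) = -1/20168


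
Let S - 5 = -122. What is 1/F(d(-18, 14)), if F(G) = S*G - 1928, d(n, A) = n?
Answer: 1/178 ≈ 0.0056180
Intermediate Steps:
S = -117 (S = 5 - 122 = -117)
F(G) = -1928 - 117*G (F(G) = -117*G - 1928 = -1928 - 117*G)
1/F(d(-18, 14)) = 1/(-1928 - 117*(-18)) = 1/(-1928 + 2106) = 1/178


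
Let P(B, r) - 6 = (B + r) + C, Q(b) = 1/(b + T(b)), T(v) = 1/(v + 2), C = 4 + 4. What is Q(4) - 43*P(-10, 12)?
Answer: -17194/25 ≈ -687.76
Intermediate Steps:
C = 8
T(v) = 1/(2 + v)
Q(b) = 1/(b + 1/(2 + b))
P(B, r) = 14 + B + r (P(B, r) = 6 + ((B + r) + 8) = 6 + (8 + B + r) = 14 + B + r)
Q(4) - 43*P(-10, 12) = (2 + 4)/(1 + 4*(2 + 4)) - 43*(14 - 10 + 12) = 6/(1 + 4*6) - 43*16 = 6/(1 + 24) - 688 = 6/25 - 688 = -17194/25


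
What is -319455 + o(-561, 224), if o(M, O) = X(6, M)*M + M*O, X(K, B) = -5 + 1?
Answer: -442875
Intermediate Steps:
X(K, B) = -4
o(M, O) = -4*M + M*O
-319455 + o(-561, 224) = -319455 - 561*(-4 + 224) = -319455 - 561*220 = -319455 - 123420 = -442875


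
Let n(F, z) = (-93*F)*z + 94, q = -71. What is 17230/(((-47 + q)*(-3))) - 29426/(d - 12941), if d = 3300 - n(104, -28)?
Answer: 269128363/5517503 ≈ 48.777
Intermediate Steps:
n(F, z) = 94 - 93*F*z (n(F, z) = -93*F*z + 94 = 94 - 93*F*z)
d = -267610 (d = 3300 - (94 - 93*104*(-28)) = 3300 - (94 + 270816) = 3300 - 1*270910 = 3300 - 270910 = -267610)
17230/(((-47 + q)*(-3))) - 29426/(d - 12941) = 17230/(((-47 - 71)*(-3))) - 29426/(-267610 - 12941) = 17230/((-118*(-3))) - 29426/(-280551) = 17230/354 - 29426*(-1/280551) = 17230*(1/354) + 29426/280551 = 8615/177 + 29426/280551 = 269128363/5517503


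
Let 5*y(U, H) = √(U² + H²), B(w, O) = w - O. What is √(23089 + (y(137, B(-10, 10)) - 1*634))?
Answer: √(561375 + 5*√19169)/5 ≈ 149.94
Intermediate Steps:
y(U, H) = √(H² + U²)/5 (y(U, H) = √(U² + H²)/5 = √(H² + U²)/5)
√(23089 + (y(137, B(-10, 10)) - 1*634)) = √(23089 + (√((-10 - 1*10)² + 137²)/5 - 1*634)) = √(23089 + (√((-10 - 10)² + 18769)/5 - 634)) = √(23089 + (√((-20)² + 18769)/5 - 634)) = √(23089 + (√(400 + 18769)/5 - 634)) = √(23089 + (√19169/5 - 634)) = √(23089 + (-634 + √19169/5)) = √(22455 + √19169/5)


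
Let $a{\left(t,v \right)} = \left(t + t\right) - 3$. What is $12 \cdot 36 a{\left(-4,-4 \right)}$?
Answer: $-4752$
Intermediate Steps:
$a{\left(t,v \right)} = -3 + 2 t$ ($a{\left(t,v \right)} = 2 t - 3 = -3 + 2 t$)
$12 \cdot 36 a{\left(-4,-4 \right)} = 12 \cdot 36 \left(-3 + 2 \left(-4\right)\right) = 432 \left(-3 - 8\right) = 432 \left(-11\right) = -4752$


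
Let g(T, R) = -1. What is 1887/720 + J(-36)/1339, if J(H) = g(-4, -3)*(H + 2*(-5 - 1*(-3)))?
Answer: 851831/321360 ≈ 2.6507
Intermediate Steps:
J(H) = 4 - H (J(H) = -(H + 2*(-5 - 1*(-3))) = -(H + 2*(-5 + 3)) = -(H + 2*(-2)) = -(H - 4) = -(-4 + H) = 4 - H)
1887/720 + J(-36)/1339 = 1887/720 + (4 - 1*(-36))/1339 = 1887*(1/720) + (4 + 36)*(1/1339) = 629/240 + 40*(1/1339) = 629/240 + 40/1339 = 851831/321360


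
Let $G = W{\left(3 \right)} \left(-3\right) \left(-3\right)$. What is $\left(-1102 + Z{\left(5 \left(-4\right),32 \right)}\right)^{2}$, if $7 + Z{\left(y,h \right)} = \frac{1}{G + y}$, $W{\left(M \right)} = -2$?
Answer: $\frac{1776032449}{1444} \approx 1.2299 \cdot 10^{6}$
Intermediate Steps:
$G = -18$ ($G = \left(-2\right) \left(-3\right) \left(-3\right) = 6 \left(-3\right) = -18$)
$Z{\left(y,h \right)} = -7 + \frac{1}{-18 + y}$
$\left(-1102 + Z{\left(5 \left(-4\right),32 \right)}\right)^{2} = \left(-1102 + \frac{127 - 7 \cdot 5 \left(-4\right)}{-18 + 5 \left(-4\right)}\right)^{2} = \left(-1102 + \frac{127 - -140}{-18 - 20}\right)^{2} = \left(-1102 + \frac{127 + 140}{-38}\right)^{2} = \left(-1102 - \frac{267}{38}\right)^{2} = \left(- \frac{42143}{38}\right)^{2} = \frac{1776032449}{1444}$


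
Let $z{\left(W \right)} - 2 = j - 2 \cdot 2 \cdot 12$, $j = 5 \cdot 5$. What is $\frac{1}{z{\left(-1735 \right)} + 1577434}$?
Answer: $\frac{1}{1577413} \approx 6.3395 \cdot 10^{-7}$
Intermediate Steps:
$j = 25$
$z{\left(W \right)} = -21$ ($z{\left(W \right)} = 2 + \left(25 - 2 \cdot 2 \cdot 12\right) = 2 + \left(25 - 48\right) = 2 - 23 = -21$)
$\frac{1}{z{\left(-1735 \right)} + 1577434} = \frac{1}{-21 + 1577434} = \frac{1}{1577413}$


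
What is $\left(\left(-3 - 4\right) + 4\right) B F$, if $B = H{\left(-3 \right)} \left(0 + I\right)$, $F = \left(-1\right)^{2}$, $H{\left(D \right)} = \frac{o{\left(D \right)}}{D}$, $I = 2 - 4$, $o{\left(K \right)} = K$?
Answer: $6$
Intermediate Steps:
$I = -2$ ($I = 2 - 4 = -2$)
$H{\left(D \right)} = 1$ ($H{\left(D \right)} = \frac{D}{D} = 1$)
$F = 1$
$B = -2$ ($B = 1 \left(0 - 2\right) = 1 \left(-2\right) = -2$)
$\left(\left(-3 - 4\right) + 4\right) B F = \left(\left(-3 - 4\right) + 4\right) \left(-2\right) 1 = \left(-7 + 4\right) \left(-2\right) 1 = \left(-3\right) \left(-2\right) 1 = 6 \cdot 1 = 6$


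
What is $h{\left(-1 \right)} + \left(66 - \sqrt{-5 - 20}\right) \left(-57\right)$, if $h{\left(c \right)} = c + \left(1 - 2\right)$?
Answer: $-3764 + 285 i \approx -3764.0 + 285.0 i$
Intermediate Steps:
$h{\left(c \right)} = -1 + c$ ($h{\left(c \right)} = c - 1 = -1 + c$)
$h{\left(-1 \right)} + \left(66 - \sqrt{-5 - 20}\right) \left(-57\right) = \left(-1 - 1\right) + \left(66 - \sqrt{-5 - 20}\right) \left(-57\right) = -2 + \left(66 - \sqrt{-25}\right) \left(-57\right) = -2 + \left(66 - 5 i\right) \left(-57\right) = -2 - \left(3762 - 285 i\right) = -3764 + 285 i$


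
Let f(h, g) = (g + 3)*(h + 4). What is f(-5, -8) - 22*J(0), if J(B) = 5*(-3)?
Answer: 335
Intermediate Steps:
J(B) = -15
f(h, g) = (3 + g)*(4 + h)
f(-5, -8) - 22*J(0) = (12 + 3*(-5) + 4*(-8) - 8*(-5)) - 22*(-15) = (12 - 15 - 32 + 40) + 330 = 5 + 330 = 335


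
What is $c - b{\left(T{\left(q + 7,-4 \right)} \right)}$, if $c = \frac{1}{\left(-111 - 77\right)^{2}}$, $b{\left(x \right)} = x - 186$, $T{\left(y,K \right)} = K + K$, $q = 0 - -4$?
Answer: $\frac{6856737}{35344} \approx 194.0$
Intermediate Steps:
$q = 4$ ($q = 0 + 4 = 4$)
$T{\left(y,K \right)} = 2 K$
$b{\left(x \right)} = -186 + x$
$c = \frac{1}{35344}$ ($c = \frac{1}{\left(-188\right)^{2}} = \frac{1}{35344} \approx 2.8293 \cdot 10^{-5}$)
$c - b{\left(T{\left(q + 7,-4 \right)} \right)} = \frac{1}{35344} - \left(-186 + 2 \left(-4\right)\right) = \frac{1}{35344} - \left(-186 - 8\right) = \frac{1}{35344} - -194 = \frac{1}{35344} + 194 = \frac{6856737}{35344}$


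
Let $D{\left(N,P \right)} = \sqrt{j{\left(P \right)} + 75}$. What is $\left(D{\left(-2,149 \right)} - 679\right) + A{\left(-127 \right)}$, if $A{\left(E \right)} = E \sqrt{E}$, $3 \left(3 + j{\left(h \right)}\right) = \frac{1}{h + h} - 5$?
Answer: $-679 + \frac{\sqrt{56213826}}{894} - 127 i \sqrt{127} \approx -670.61 - 1431.2 i$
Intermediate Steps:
$j{\left(h \right)} = - \frac{14}{3} + \frac{1}{6 h}$ ($j{\left(h \right)} = -3 + \frac{\frac{1}{h + h} - 5}{3} = -3 + \frac{\frac{1}{2 h} - 5}{3} = -3 + \frac{-5 + \frac{1}{2 h}}{3} = -3 - \left(\frac{5}{3} - \frac{1}{6 h}\right) = - \frac{14}{3} + \frac{1}{6 h}$)
$A{\left(E \right)} = E^{\frac{3}{2}}$
$D{\left(N,P \right)} = \sqrt{75 + \frac{1 - 28 P}{6 P}}$ ($D{\left(N,P \right)} = \sqrt{\frac{1 - 28 P}{6 P} + 75} = \sqrt{75 + \frac{1 - 28 P}{6 P}}$)
$\left(D{\left(-2,149 \right)} - 679\right) + A{\left(-127 \right)} = \left(\frac{\sqrt{2532 + \frac{6}{149}}}{6} - 679\right) + \left(-127\right)^{\frac{3}{2}} = \left(\frac{\sqrt{2532 + 6 \cdot \frac{1}{149}}}{6} - 679\right) - 127 i \sqrt{127} = \left(\frac{\sqrt{2532 + \frac{6}{149}}}{6} - 679\right) - 127 i \sqrt{127} = \left(\frac{\sqrt{\frac{377274}{149}}}{6} - 679\right) - 127 i \sqrt{127} = \left(\frac{\frac{1}{149} \sqrt{56213826}}{6} - 679\right) - 127 i \sqrt{127} = \left(\frac{\sqrt{56213826}}{894} - 679\right) - 127 i \sqrt{127} = \left(-679 + \frac{\sqrt{56213826}}{894}\right) - 127 i \sqrt{127} = -679 + \frac{\sqrt{56213826}}{894} - 127 i \sqrt{127}$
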